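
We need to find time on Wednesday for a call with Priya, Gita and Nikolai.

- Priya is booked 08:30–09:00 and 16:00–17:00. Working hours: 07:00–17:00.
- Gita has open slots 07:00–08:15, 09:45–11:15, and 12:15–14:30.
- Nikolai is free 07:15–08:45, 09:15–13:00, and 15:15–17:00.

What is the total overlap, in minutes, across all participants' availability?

Priya free within 07:00–17:00: 07:00–08:30, 09:00–16:00.
Priya ∩ Gita: 07:00–08:15, 09:45–11:15, 12:15–14:30.
Priya ∩ Gita ∩ Nikolai: 07:15–08:15, 09:45–11:15, 12:15–13:00.
Total common minutes: 60 + 90 + 45 = 195.

195 minutes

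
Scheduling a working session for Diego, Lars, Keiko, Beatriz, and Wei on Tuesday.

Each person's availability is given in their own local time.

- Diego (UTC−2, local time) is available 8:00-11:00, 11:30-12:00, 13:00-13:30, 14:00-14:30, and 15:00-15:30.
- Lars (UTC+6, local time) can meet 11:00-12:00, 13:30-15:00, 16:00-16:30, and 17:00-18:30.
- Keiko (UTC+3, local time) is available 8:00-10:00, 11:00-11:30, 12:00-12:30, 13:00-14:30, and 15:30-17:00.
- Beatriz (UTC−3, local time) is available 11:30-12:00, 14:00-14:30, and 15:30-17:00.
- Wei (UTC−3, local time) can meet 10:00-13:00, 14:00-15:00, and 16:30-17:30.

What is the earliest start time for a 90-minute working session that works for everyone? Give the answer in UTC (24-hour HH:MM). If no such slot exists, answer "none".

none

Diego → UTC: 10:00–13:00, 13:30–14:00, 15:00–15:30, 16:00–16:30, 17:00–17:30.
Lars → UTC: 05:00–06:00, 07:30–09:00, 10:00–10:30, 11:00–12:30.
Keiko → UTC: 05:00–07:00, 08:00–08:30, 09:00–09:30, 10:00–11:30, 12:30–14:00.
Beatriz → UTC: 14:30–15:00, 17:00–17:30, 18:30–20:00.
Wei → UTC: 13:00–16:00, 17:00–18:00, 19:30–20:30.
Diego ∩ Lars: 10:00–10:30, 11:00–12:30.
Diego ∩ Lars ∩ Keiko: 10:00–10:30, 11:00–11:30.
Diego ∩ Lars ∩ Keiko ∩ Beatriz: (none).
Diego ∩ Lars ∩ Keiko ∩ Beatriz ∩ Wei: (none).
Windows ≥ 90 min: (none).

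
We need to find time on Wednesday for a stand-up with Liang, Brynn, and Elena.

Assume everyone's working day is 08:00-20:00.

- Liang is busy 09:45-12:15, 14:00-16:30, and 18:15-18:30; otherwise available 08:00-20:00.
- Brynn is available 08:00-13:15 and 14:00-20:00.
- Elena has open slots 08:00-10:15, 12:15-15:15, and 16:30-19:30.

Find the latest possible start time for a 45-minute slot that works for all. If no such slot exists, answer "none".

Liang free within 08:00–20:00: 08:00–09:45, 12:15–14:00, 16:30–18:15, 18:30–20:00.
Liang ∩ Brynn: 08:00–09:45, 12:15–13:15, 16:30–18:15, 18:30–20:00.
Liang ∩ Brynn ∩ Elena: 08:00–09:45, 12:15–13:15, 16:30–18:15, 18:30–19:30.
Windows ≥ 45 min: 08:00–09:45, 12:15–13:15, 16:30–18:15, 18:30–19:30.
Latest start in the last window 18:30–19:30 is 19:30 − 45 min = 18:45.

18:45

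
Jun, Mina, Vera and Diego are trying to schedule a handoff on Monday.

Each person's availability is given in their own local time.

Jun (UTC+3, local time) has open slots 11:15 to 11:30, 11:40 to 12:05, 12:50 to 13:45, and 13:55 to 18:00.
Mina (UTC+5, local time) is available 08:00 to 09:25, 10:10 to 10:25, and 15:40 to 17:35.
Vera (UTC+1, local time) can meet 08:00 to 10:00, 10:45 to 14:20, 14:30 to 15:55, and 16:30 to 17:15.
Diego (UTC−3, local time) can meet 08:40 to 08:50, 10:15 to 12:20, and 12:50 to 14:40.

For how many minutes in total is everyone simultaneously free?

10 minutes

Jun → UTC: 08:15–08:30, 08:40–09:05, 09:50–10:45, 10:55–15:00.
Mina → UTC: 03:00–04:25, 05:10–05:25, 10:40–12:35.
Vera → UTC: 07:00–09:00, 09:45–13:20, 13:30–14:55, 15:30–16:15.
Diego → UTC: 11:40–11:50, 13:15–15:20, 15:50–17:40.
Jun ∩ Mina: 10:40–10:45, 10:55–12:35.
Jun ∩ Mina ∩ Vera: 10:40–10:45, 10:55–12:35.
Jun ∩ Mina ∩ Vera ∩ Diego: 11:40–11:50.
Total common minutes: 10.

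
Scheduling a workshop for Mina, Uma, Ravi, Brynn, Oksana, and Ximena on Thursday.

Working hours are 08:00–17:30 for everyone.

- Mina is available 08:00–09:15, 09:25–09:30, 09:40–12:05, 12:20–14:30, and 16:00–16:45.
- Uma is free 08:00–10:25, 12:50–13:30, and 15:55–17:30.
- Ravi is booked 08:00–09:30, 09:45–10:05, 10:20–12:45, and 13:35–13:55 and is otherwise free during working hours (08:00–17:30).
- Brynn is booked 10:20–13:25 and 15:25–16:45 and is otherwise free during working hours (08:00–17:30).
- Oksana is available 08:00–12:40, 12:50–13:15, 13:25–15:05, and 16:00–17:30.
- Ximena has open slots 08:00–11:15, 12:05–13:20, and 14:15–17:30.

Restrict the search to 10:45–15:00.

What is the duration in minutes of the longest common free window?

Ravi free within 08:00–17:30: 09:30–09:45, 10:05–10:20, 12:45–13:35, 13:55–17:30.
Brynn free within 08:00–17:30: 08:00–10:20, 13:25–15:25, 16:45–17:30.
Mina ∩ Uma: 08:00–09:15, 09:25–09:30, 09:40–10:25, 12:50–13:30, 16:00–16:45.
Mina ∩ Uma ∩ Ravi: 09:40–09:45, 10:05–10:20, 12:50–13:30, 16:00–16:45.
Mina ∩ Uma ∩ Ravi ∩ Brynn: 09:40–09:45, 10:05–10:20, 13:25–13:30.
Mina ∩ Uma ∩ Ravi ∩ Brynn ∩ Oksana: 09:40–09:45, 10:05–10:20, 13:25–13:30.
Mina ∩ Uma ∩ Ravi ∩ Brynn ∩ Oksana ∩ Ximena: 09:40–09:45, 10:05–10:20.
Restricted to 10:45–15:00: (none).
No common window.

0 minutes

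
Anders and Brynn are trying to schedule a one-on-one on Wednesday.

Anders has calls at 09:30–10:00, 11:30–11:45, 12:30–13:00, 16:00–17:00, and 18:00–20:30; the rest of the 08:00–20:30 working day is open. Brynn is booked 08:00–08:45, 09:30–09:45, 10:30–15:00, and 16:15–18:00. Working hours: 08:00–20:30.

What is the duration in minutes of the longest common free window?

Anders free within 08:00–20:30: 08:00–09:30, 10:00–11:30, 11:45–12:30, 13:00–16:00, 17:00–18:00.
Brynn free within 08:00–20:30: 08:45–09:30, 09:45–10:30, 15:00–16:15, 18:00–20:30.
Anders ∩ Brynn: 08:45–09:30, 10:00–10:30, 15:00–16:00.
Common window lengths: 45, 30, 60 min; longest is 60.

60 minutes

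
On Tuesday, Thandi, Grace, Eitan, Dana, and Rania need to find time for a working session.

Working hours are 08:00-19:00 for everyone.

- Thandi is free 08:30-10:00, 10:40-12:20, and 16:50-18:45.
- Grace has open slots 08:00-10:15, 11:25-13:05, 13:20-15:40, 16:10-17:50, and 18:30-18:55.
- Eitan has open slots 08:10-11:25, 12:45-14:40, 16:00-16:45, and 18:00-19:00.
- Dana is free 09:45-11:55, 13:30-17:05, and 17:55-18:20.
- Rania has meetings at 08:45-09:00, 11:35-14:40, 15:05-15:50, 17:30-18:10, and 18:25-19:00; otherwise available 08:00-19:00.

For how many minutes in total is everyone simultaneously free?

Rania free within 08:00–19:00: 08:00–08:45, 09:00–11:35, 14:40–15:05, 15:50–17:30, 18:10–18:25.
Thandi ∩ Grace: 08:30–10:00, 11:25–12:20, 16:50–17:50, 18:30–18:45.
Thandi ∩ Grace ∩ Eitan: 08:30–10:00, 18:30–18:45.
Thandi ∩ Grace ∩ Eitan ∩ Dana: 09:45–10:00.
Thandi ∩ Grace ∩ Eitan ∩ Dana ∩ Rania: 09:45–10:00.
Total common minutes: 15.

15 minutes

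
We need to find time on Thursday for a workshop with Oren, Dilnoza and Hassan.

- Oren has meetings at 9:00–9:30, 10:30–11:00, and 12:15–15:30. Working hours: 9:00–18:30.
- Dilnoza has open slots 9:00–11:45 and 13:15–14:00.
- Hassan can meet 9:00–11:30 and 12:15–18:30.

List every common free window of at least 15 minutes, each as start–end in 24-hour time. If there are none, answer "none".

09:30–10:30, 11:00–11:30

Oren free within 09:00–18:30: 09:30–10:30, 11:00–12:15, 15:30–18:30.
Oren ∩ Dilnoza: 09:30–10:30, 11:00–11:45.
Oren ∩ Dilnoza ∩ Hassan: 09:30–10:30, 11:00–11:30.
Windows ≥ 15 min: 09:30–10:30, 11:00–11:30.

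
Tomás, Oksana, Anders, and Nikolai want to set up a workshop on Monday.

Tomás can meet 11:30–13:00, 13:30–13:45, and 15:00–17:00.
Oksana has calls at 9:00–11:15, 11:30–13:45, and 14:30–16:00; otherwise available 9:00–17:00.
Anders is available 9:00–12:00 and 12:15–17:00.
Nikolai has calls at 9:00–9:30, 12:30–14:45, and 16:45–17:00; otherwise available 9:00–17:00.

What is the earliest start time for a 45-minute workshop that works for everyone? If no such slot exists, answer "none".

Oksana free within 09:00–17:00: 11:15–11:30, 13:45–14:30, 16:00–17:00.
Nikolai free within 09:00–17:00: 09:30–12:30, 14:45–16:45.
Tomás ∩ Oksana: 16:00–17:00.
Tomás ∩ Oksana ∩ Anders: 16:00–17:00.
Tomás ∩ Oksana ∩ Anders ∩ Nikolai: 16:00–16:45.
Windows ≥ 45 min: 16:00–16:45.
Earliest such window starts at 16:00.

16:00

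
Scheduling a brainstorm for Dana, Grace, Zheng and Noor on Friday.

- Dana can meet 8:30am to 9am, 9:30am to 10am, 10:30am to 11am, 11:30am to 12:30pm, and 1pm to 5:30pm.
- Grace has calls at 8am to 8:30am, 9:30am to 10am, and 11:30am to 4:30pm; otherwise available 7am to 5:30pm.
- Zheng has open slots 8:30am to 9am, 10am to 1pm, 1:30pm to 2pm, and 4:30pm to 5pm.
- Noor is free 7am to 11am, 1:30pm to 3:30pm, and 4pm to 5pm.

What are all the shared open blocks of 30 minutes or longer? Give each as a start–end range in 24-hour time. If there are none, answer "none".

Grace free within 07:00–17:30: 07:00–08:00, 08:30–09:30, 10:00–11:30, 16:30–17:30.
Dana ∩ Grace: 08:30–09:00, 10:30–11:00, 16:30–17:30.
Dana ∩ Grace ∩ Zheng: 08:30–09:00, 10:30–11:00, 16:30–17:00.
Dana ∩ Grace ∩ Zheng ∩ Noor: 08:30–09:00, 10:30–11:00, 16:30–17:00.
Windows ≥ 30 min: 08:30–09:00, 10:30–11:00, 16:30–17:00.

08:30–09:00, 10:30–11:00, 16:30–17:00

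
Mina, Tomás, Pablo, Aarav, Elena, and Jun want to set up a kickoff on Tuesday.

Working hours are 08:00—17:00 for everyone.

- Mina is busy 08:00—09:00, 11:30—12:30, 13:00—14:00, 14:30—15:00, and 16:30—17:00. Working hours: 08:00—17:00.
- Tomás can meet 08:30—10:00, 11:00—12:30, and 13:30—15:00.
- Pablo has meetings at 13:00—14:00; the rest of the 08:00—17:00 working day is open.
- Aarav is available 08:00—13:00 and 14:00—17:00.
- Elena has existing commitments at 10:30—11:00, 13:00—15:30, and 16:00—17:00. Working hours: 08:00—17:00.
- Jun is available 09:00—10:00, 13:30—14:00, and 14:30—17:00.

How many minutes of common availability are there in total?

Mina free within 08:00–17:00: 09:00–11:30, 12:30–13:00, 14:00–14:30, 15:00–16:30.
Pablo free within 08:00–17:00: 08:00–13:00, 14:00–17:00.
Elena free within 08:00–17:00: 08:00–10:30, 11:00–13:00, 15:30–16:00.
Mina ∩ Tomás: 09:00–10:00, 11:00–11:30, 14:00–14:30.
Mina ∩ Tomás ∩ Pablo: 09:00–10:00, 11:00–11:30, 14:00–14:30.
Mina ∩ Tomás ∩ Pablo ∩ Aarav: 09:00–10:00, 11:00–11:30, 14:00–14:30.
Mina ∩ Tomás ∩ Pablo ∩ Aarav ∩ Elena: 09:00–10:00, 11:00–11:30.
Mina ∩ Tomás ∩ Pablo ∩ Aarav ∩ Elena ∩ Jun: 09:00–10:00.
Total common minutes: 60.

60 minutes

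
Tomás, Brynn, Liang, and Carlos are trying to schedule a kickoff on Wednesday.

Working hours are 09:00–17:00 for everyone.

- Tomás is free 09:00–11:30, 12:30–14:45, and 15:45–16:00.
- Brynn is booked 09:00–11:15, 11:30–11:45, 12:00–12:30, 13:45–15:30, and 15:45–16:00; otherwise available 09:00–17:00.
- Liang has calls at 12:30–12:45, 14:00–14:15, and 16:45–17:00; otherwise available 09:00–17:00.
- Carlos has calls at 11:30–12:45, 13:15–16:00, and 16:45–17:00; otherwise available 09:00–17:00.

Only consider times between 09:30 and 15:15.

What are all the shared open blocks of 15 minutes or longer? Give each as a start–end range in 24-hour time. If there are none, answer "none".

11:15–11:30, 12:45–13:15

Brynn free within 09:00–17:00: 11:15–11:30, 11:45–12:00, 12:30–13:45, 15:30–15:45, 16:00–17:00.
Liang free within 09:00–17:00: 09:00–12:30, 12:45–14:00, 14:15–16:45.
Carlos free within 09:00–17:00: 09:00–11:30, 12:45–13:15, 16:00–16:45.
Tomás ∩ Brynn: 11:15–11:30, 12:30–13:45.
Tomás ∩ Brynn ∩ Liang: 11:15–11:30, 12:45–13:45.
Tomás ∩ Brynn ∩ Liang ∩ Carlos: 11:15–11:30, 12:45–13:15.
Restricted to 09:30–15:15: 11:15–11:30, 12:45–13:15.
Windows ≥ 15 min: 11:15–11:30, 12:45–13:15.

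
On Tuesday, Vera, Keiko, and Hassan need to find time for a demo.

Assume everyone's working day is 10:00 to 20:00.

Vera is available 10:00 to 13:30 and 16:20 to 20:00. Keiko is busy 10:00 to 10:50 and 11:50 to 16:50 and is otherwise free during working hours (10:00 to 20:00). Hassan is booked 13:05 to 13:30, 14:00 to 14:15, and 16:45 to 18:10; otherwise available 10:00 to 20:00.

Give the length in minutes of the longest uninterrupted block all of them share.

110 minutes

Keiko free within 10:00–20:00: 10:50–11:50, 16:50–20:00.
Hassan free within 10:00–20:00: 10:00–13:05, 13:30–14:00, 14:15–16:45, 18:10–20:00.
Vera ∩ Keiko: 10:50–11:50, 16:50–20:00.
Vera ∩ Keiko ∩ Hassan: 10:50–11:50, 18:10–20:00.
Common window lengths: 60, 110 min; longest is 110.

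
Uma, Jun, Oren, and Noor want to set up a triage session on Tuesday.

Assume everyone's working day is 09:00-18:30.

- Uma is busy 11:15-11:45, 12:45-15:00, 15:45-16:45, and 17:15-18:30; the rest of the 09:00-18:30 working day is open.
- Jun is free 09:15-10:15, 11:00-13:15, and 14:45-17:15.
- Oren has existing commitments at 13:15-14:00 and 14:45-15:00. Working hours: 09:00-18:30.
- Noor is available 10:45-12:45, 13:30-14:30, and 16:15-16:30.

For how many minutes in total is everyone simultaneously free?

Uma free within 09:00–18:30: 09:00–11:15, 11:45–12:45, 15:00–15:45, 16:45–17:15.
Oren free within 09:00–18:30: 09:00–13:15, 14:00–14:45, 15:00–18:30.
Uma ∩ Jun: 09:15–10:15, 11:00–11:15, 11:45–12:45, 15:00–15:45, 16:45–17:15.
Uma ∩ Jun ∩ Oren: 09:15–10:15, 11:00–11:15, 11:45–12:45, 15:00–15:45, 16:45–17:15.
Uma ∩ Jun ∩ Oren ∩ Noor: 11:00–11:15, 11:45–12:45.
Total common minutes: 15 + 60 = 75.

75 minutes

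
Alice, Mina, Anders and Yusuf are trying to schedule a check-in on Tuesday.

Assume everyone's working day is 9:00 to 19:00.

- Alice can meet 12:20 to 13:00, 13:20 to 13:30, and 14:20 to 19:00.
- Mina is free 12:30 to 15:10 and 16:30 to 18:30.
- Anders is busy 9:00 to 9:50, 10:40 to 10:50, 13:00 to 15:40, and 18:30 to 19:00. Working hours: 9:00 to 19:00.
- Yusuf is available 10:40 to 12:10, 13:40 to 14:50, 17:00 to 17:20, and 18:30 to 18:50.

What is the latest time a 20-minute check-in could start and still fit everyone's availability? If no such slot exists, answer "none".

Anders free within 09:00–19:00: 09:50–10:40, 10:50–13:00, 15:40–18:30.
Alice ∩ Mina: 12:30–13:00, 13:20–13:30, 14:20–15:10, 16:30–18:30.
Alice ∩ Mina ∩ Anders: 12:30–13:00, 16:30–18:30.
Alice ∩ Mina ∩ Anders ∩ Yusuf: 17:00–17:20.
Windows ≥ 20 min: 17:00–17:20.
Latest start in the last window 17:00–17:20 is 17:20 − 20 min = 17:00.

17:00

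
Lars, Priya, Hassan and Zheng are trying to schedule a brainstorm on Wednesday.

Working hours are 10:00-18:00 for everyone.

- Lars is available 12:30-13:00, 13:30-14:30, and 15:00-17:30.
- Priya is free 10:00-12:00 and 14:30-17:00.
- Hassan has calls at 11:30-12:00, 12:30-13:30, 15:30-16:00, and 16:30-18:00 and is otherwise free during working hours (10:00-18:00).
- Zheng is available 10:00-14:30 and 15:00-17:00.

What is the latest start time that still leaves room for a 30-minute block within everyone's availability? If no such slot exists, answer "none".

16:00

Hassan free within 10:00–18:00: 10:00–11:30, 12:00–12:30, 13:30–15:30, 16:00–16:30.
Lars ∩ Priya: 15:00–17:00.
Lars ∩ Priya ∩ Hassan: 15:00–15:30, 16:00–16:30.
Lars ∩ Priya ∩ Hassan ∩ Zheng: 15:00–15:30, 16:00–16:30.
Windows ≥ 30 min: 15:00–15:30, 16:00–16:30.
Latest start in the last window 16:00–16:30 is 16:30 − 30 min = 16:00.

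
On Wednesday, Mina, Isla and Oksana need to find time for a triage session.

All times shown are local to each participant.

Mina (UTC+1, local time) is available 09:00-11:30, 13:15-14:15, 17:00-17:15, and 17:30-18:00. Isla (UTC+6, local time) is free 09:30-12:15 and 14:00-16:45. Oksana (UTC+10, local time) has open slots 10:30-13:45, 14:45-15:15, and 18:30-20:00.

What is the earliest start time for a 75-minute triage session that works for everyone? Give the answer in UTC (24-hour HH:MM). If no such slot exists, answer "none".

08:30

Mina → UTC: 08:00–10:30, 12:15–13:15, 16:00–16:15, 16:30–17:00.
Isla → UTC: 03:30–06:15, 08:00–10:45.
Oksana → UTC: 00:30–03:45, 04:45–05:15, 08:30–10:00.
Mina ∩ Isla: 08:00–10:30.
Mina ∩ Isla ∩ Oksana: 08:30–10:00.
Windows ≥ 75 min: 08:30–10:00.
Earliest such window starts at 08:30.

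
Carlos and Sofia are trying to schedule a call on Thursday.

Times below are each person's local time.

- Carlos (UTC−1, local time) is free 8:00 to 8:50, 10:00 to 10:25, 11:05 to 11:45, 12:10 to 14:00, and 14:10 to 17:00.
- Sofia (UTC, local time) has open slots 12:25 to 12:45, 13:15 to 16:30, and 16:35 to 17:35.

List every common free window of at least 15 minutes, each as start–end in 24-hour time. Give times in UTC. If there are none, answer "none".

Carlos → UTC: 09:00–09:50, 11:00–11:25, 12:05–12:45, 13:10–15:00, 15:10–18:00.
Sofia → UTC: 12:25–12:45, 13:15–16:30, 16:35–17:35.
Carlos ∩ Sofia: 12:25–12:45, 13:15–15:00, 15:10–16:30, 16:35–17:35.
Windows ≥ 15 min: 12:25–12:45, 13:15–15:00, 15:10–16:30, 16:35–17:35.

12:25–12:45, 13:15–15:00, 15:10–16:30, 16:35–17:35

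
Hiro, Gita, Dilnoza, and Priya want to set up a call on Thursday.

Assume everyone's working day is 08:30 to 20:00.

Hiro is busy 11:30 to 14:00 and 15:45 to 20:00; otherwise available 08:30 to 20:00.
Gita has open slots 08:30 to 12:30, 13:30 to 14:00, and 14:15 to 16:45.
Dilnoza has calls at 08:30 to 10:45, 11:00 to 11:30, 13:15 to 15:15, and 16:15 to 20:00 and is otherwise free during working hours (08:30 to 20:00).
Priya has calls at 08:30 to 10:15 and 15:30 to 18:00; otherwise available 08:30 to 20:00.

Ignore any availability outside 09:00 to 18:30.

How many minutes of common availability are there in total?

30 minutes

Hiro free within 08:30–20:00: 08:30–11:30, 14:00–15:45.
Dilnoza free within 08:30–20:00: 10:45–11:00, 11:30–13:15, 15:15–16:15.
Priya free within 08:30–20:00: 10:15–15:30, 18:00–20:00.
Hiro ∩ Gita: 08:30–11:30, 14:15–15:45.
Hiro ∩ Gita ∩ Dilnoza: 10:45–11:00, 15:15–15:45.
Hiro ∩ Gita ∩ Dilnoza ∩ Priya: 10:45–11:00, 15:15–15:30.
Restricted to 09:00–18:30: 10:45–11:00, 15:15–15:30.
Total common minutes: 15 + 15 = 30.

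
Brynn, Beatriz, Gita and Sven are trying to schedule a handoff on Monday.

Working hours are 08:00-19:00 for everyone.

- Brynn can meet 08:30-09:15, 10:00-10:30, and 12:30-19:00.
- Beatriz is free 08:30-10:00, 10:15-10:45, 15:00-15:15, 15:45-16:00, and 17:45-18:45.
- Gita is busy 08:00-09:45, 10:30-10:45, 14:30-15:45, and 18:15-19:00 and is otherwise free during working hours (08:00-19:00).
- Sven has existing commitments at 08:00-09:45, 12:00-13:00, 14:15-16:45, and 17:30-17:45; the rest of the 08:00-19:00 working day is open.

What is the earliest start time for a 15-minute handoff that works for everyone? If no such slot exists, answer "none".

Gita free within 08:00–19:00: 09:45–10:30, 10:45–14:30, 15:45–18:15.
Sven free within 08:00–19:00: 09:45–12:00, 13:00–14:15, 16:45–17:30, 17:45–19:00.
Brynn ∩ Beatriz: 08:30–09:15, 10:15–10:30, 15:00–15:15, 15:45–16:00, 17:45–18:45.
Brynn ∩ Beatriz ∩ Gita: 10:15–10:30, 15:45–16:00, 17:45–18:15.
Brynn ∩ Beatriz ∩ Gita ∩ Sven: 10:15–10:30, 17:45–18:15.
Windows ≥ 15 min: 10:15–10:30, 17:45–18:15.
Earliest such window starts at 10:15.

10:15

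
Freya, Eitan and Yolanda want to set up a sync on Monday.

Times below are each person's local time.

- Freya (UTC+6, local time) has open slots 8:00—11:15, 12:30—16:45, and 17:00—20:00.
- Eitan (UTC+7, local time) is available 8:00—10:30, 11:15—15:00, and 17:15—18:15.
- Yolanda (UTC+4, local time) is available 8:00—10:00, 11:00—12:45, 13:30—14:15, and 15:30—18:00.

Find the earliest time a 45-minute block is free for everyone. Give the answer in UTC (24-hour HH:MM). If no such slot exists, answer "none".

Freya → UTC: 02:00–05:15, 06:30–10:45, 11:00–14:00.
Eitan → UTC: 01:00–03:30, 04:15–08:00, 10:15–11:15.
Yolanda → UTC: 04:00–06:00, 07:00–08:45, 09:30–10:15, 11:30–14:00.
Freya ∩ Eitan: 02:00–03:30, 04:15–05:15, 06:30–08:00, 10:15–10:45, 11:00–11:15.
Freya ∩ Eitan ∩ Yolanda: 04:15–05:15, 07:00–08:00.
Windows ≥ 45 min: 04:15–05:15, 07:00–08:00.
Earliest such window starts at 04:15.

04:15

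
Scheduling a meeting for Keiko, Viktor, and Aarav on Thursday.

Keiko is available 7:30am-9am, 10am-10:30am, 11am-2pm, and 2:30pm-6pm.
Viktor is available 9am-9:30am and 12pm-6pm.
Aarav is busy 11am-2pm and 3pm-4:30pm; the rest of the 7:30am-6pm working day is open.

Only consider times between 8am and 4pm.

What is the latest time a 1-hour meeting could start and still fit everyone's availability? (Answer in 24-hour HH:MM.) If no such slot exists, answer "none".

none

Aarav free within 07:30–18:00: 07:30–11:00, 14:00–15:00, 16:30–18:00.
Keiko ∩ Viktor: 12:00–14:00, 14:30–18:00.
Keiko ∩ Viktor ∩ Aarav: 14:30–15:00, 16:30–18:00.
Restricted to 08:00–16:00: 14:30–15:00.
Windows ≥ 60 min: (none).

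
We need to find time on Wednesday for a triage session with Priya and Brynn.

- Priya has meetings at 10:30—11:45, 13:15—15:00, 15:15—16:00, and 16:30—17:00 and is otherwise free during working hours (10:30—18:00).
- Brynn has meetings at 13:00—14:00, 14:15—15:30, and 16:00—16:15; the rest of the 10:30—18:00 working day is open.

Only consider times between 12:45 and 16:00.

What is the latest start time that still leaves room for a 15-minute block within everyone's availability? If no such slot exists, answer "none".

Priya free within 10:30–18:00: 11:45–13:15, 15:00–15:15, 16:00–16:30, 17:00–18:00.
Brynn free within 10:30–18:00: 10:30–13:00, 14:00–14:15, 15:30–16:00, 16:15–18:00.
Priya ∩ Brynn: 11:45–13:00, 16:15–16:30, 17:00–18:00.
Restricted to 12:45–16:00: 12:45–13:00.
Windows ≥ 15 min: 12:45–13:00.
Latest start in the last window 12:45–13:00 is 13:00 − 15 min = 12:45.

12:45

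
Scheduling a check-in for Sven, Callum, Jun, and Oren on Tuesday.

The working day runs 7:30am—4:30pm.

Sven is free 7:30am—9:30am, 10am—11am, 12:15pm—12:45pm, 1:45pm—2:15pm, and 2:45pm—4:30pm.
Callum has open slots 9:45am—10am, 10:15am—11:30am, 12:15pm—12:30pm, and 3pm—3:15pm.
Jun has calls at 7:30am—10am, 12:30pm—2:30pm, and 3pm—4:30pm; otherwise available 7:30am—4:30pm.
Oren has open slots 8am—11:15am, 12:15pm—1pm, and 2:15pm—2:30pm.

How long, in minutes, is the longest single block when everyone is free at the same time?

45 minutes

Jun free within 07:30–16:30: 10:00–12:30, 14:30–15:00.
Sven ∩ Callum: 10:15–11:00, 12:15–12:30, 15:00–15:15.
Sven ∩ Callum ∩ Jun: 10:15–11:00, 12:15–12:30.
Sven ∩ Callum ∩ Jun ∩ Oren: 10:15–11:00, 12:15–12:30.
Common window lengths: 45, 15 min; longest is 45.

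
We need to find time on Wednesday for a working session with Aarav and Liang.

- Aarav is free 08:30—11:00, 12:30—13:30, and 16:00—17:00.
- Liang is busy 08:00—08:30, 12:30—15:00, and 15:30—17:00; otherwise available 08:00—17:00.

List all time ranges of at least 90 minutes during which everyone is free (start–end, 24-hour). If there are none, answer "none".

Liang free within 08:00–17:00: 08:30–12:30, 15:00–15:30.
Aarav ∩ Liang: 08:30–11:00.
Windows ≥ 90 min: 08:30–11:00.

08:30–11:00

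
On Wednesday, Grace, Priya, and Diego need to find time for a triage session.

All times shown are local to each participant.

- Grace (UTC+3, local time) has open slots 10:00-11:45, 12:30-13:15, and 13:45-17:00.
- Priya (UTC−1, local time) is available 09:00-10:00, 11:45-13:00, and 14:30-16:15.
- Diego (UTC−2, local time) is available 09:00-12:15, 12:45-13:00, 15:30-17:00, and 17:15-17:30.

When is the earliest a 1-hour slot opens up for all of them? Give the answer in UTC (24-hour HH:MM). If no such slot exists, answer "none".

Grace → UTC: 07:00–08:45, 09:30–10:15, 10:45–14:00.
Priya → UTC: 10:00–11:00, 12:45–14:00, 15:30–17:15.
Diego → UTC: 11:00–14:15, 14:45–15:00, 17:30–19:00, 19:15–19:30.
Grace ∩ Priya: 10:00–10:15, 10:45–11:00, 12:45–14:00.
Grace ∩ Priya ∩ Diego: 12:45–14:00.
Windows ≥ 60 min: 12:45–14:00.
Earliest such window starts at 12:45.

12:45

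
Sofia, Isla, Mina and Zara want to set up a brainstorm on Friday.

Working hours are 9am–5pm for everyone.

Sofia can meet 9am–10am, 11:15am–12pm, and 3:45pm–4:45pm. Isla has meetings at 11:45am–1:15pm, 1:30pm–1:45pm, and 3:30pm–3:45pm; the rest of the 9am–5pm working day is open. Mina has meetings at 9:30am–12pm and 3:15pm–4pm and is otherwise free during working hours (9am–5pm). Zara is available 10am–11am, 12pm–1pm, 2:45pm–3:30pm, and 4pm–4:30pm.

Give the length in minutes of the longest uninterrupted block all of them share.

30 minutes

Isla free within 09:00–17:00: 09:00–11:45, 13:15–13:30, 13:45–15:30, 15:45–17:00.
Mina free within 09:00–17:00: 09:00–09:30, 12:00–15:15, 16:00–17:00.
Sofia ∩ Isla: 09:00–10:00, 11:15–11:45, 15:45–16:45.
Sofia ∩ Isla ∩ Mina: 09:00–09:30, 16:00–16:45.
Sofia ∩ Isla ∩ Mina ∩ Zara: 16:00–16:30.
Single common window of 30 minutes.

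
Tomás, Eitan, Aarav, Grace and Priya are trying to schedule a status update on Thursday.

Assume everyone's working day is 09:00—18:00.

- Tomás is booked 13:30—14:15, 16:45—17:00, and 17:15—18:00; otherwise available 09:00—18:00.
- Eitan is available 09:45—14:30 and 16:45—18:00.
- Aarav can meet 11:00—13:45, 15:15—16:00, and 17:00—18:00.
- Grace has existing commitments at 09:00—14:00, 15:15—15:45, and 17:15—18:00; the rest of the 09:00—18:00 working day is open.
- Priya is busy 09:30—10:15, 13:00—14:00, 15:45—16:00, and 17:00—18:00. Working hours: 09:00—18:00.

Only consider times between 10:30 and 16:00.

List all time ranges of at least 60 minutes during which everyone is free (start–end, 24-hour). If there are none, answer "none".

none

Tomás free within 09:00–18:00: 09:00–13:30, 14:15–16:45, 17:00–17:15.
Grace free within 09:00–18:00: 14:00–15:15, 15:45–17:15.
Priya free within 09:00–18:00: 09:00–09:30, 10:15–13:00, 14:00–15:45, 16:00–17:00.
Tomás ∩ Eitan: 09:45–13:30, 14:15–14:30, 17:00–17:15.
Tomás ∩ Eitan ∩ Aarav: 11:00–13:30, 17:00–17:15.
Tomás ∩ Eitan ∩ Aarav ∩ Grace: 17:00–17:15.
Tomás ∩ Eitan ∩ Aarav ∩ Grace ∩ Priya: (none).
Restricted to 10:30–16:00: (none).
Windows ≥ 60 min: (none).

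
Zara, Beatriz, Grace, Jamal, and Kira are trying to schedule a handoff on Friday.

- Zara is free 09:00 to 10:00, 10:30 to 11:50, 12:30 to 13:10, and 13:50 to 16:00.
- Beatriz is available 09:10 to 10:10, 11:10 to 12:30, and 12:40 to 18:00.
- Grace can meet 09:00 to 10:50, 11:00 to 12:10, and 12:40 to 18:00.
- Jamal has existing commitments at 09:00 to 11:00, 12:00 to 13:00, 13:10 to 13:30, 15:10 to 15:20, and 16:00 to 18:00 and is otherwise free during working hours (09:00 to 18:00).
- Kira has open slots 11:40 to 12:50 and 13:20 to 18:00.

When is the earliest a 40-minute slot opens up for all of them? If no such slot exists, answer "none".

Jamal free within 09:00–18:00: 11:00–12:00, 13:00–13:10, 13:30–15:10, 15:20–16:00.
Zara ∩ Beatriz: 09:10–10:00, 11:10–11:50, 12:40–13:10, 13:50–16:00.
Zara ∩ Beatriz ∩ Grace: 09:10–10:00, 11:10–11:50, 12:40–13:10, 13:50–16:00.
Zara ∩ Beatriz ∩ Grace ∩ Jamal: 11:10–11:50, 13:00–13:10, 13:50–15:10, 15:20–16:00.
Zara ∩ Beatriz ∩ Grace ∩ Jamal ∩ Kira: 11:40–11:50, 13:50–15:10, 15:20–16:00.
Windows ≥ 40 min: 13:50–15:10, 15:20–16:00.
Earliest such window starts at 13:50.

13:50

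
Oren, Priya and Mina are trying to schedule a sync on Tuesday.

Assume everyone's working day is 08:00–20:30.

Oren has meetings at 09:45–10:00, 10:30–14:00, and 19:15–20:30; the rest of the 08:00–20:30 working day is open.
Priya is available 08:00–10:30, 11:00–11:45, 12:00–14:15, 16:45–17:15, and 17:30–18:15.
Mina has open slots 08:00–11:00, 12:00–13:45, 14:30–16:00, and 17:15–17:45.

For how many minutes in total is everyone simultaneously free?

Oren free within 08:00–20:30: 08:00–09:45, 10:00–10:30, 14:00–19:15.
Oren ∩ Priya: 08:00–09:45, 10:00–10:30, 14:00–14:15, 16:45–17:15, 17:30–18:15.
Oren ∩ Priya ∩ Mina: 08:00–09:45, 10:00–10:30, 17:30–17:45.
Total common minutes: 105 + 30 + 15 = 150.

150 minutes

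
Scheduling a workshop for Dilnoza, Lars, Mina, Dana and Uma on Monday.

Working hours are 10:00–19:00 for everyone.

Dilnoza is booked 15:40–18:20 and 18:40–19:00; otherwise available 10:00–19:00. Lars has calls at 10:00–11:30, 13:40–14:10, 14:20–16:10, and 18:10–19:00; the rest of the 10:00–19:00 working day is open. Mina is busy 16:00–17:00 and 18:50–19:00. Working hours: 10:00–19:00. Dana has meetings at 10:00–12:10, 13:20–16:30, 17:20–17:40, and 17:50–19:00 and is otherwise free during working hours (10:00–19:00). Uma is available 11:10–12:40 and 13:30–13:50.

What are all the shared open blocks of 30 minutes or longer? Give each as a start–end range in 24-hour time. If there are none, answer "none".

12:10–12:40

Dilnoza free within 10:00–19:00: 10:00–15:40, 18:20–18:40.
Lars free within 10:00–19:00: 11:30–13:40, 14:10–14:20, 16:10–18:10.
Mina free within 10:00–19:00: 10:00–16:00, 17:00–18:50.
Dana free within 10:00–19:00: 12:10–13:20, 16:30–17:20, 17:40–17:50.
Dilnoza ∩ Lars: 11:30–13:40, 14:10–14:20.
Dilnoza ∩ Lars ∩ Mina: 11:30–13:40, 14:10–14:20.
Dilnoza ∩ Lars ∩ Mina ∩ Dana: 12:10–13:20.
Dilnoza ∩ Lars ∩ Mina ∩ Dana ∩ Uma: 12:10–12:40.
Windows ≥ 30 min: 12:10–12:40.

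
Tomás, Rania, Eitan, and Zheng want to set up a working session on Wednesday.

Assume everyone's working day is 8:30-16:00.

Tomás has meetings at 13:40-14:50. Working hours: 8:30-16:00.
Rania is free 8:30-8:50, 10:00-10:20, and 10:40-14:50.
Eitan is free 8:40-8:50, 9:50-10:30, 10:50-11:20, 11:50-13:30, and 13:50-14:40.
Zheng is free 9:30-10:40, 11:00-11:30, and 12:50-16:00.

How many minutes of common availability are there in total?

80 minutes

Tomás free within 08:30–16:00: 08:30–13:40, 14:50–16:00.
Tomás ∩ Rania: 08:30–08:50, 10:00–10:20, 10:40–13:40.
Tomás ∩ Rania ∩ Eitan: 08:40–08:50, 10:00–10:20, 10:50–11:20, 11:50–13:30.
Tomás ∩ Rania ∩ Eitan ∩ Zheng: 10:00–10:20, 11:00–11:20, 12:50–13:30.
Total common minutes: 20 + 20 + 40 = 80.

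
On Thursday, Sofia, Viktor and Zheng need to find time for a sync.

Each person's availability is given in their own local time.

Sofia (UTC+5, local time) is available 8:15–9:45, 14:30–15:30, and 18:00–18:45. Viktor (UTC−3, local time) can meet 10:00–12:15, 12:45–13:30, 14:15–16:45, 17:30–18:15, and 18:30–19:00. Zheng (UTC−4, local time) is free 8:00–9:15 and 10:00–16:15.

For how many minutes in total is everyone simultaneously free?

Sofia → UTC: 03:15–04:45, 09:30–10:30, 13:00–13:45.
Viktor → UTC: 13:00–15:15, 15:45–16:30, 17:15–19:45, 20:30–21:15, 21:30–22:00.
Zheng → UTC: 12:00–13:15, 14:00–20:15.
Sofia ∩ Viktor: 13:00–13:45.
Sofia ∩ Viktor ∩ Zheng: 13:00–13:15.
Total common minutes: 15.

15 minutes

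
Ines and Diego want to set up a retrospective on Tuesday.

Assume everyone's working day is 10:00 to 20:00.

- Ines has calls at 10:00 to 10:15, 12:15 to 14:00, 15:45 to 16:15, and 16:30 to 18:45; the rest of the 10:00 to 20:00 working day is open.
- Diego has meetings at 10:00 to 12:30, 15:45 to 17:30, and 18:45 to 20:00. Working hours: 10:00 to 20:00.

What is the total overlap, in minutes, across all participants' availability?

Ines free within 10:00–20:00: 10:15–12:15, 14:00–15:45, 16:15–16:30, 18:45–20:00.
Diego free within 10:00–20:00: 12:30–15:45, 17:30–18:45.
Ines ∩ Diego: 14:00–15:45.
Total common minutes: 105.

105 minutes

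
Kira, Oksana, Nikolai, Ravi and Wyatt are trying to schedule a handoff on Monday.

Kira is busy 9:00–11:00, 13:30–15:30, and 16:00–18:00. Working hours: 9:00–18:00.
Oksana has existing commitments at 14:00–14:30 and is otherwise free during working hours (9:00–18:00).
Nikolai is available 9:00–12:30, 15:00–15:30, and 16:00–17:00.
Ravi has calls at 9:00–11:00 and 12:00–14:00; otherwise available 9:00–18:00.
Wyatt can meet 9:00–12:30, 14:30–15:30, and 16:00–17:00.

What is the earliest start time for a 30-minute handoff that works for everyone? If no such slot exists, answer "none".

11:00

Kira free within 09:00–18:00: 11:00–13:30, 15:30–16:00.
Oksana free within 09:00–18:00: 09:00–14:00, 14:30–18:00.
Ravi free within 09:00–18:00: 11:00–12:00, 14:00–18:00.
Kira ∩ Oksana: 11:00–13:30, 15:30–16:00.
Kira ∩ Oksana ∩ Nikolai: 11:00–12:30.
Kira ∩ Oksana ∩ Nikolai ∩ Ravi: 11:00–12:00.
Kira ∩ Oksana ∩ Nikolai ∩ Ravi ∩ Wyatt: 11:00–12:00.
Windows ≥ 30 min: 11:00–12:00.
Earliest such window starts at 11:00.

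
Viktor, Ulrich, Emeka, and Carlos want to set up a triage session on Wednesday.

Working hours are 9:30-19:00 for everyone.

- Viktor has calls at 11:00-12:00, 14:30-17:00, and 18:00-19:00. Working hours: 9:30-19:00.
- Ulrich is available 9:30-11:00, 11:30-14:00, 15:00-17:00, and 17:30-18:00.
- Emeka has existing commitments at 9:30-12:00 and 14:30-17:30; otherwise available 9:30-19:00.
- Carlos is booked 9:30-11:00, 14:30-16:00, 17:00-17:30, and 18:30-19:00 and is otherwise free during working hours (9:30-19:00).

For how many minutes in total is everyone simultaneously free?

Viktor free within 09:30–19:00: 09:30–11:00, 12:00–14:30, 17:00–18:00.
Emeka free within 09:30–19:00: 12:00–14:30, 17:30–19:00.
Carlos free within 09:30–19:00: 11:00–14:30, 16:00–17:00, 17:30–18:30.
Viktor ∩ Ulrich: 09:30–11:00, 12:00–14:00, 17:30–18:00.
Viktor ∩ Ulrich ∩ Emeka: 12:00–14:00, 17:30–18:00.
Viktor ∩ Ulrich ∩ Emeka ∩ Carlos: 12:00–14:00, 17:30–18:00.
Total common minutes: 120 + 30 = 150.

150 minutes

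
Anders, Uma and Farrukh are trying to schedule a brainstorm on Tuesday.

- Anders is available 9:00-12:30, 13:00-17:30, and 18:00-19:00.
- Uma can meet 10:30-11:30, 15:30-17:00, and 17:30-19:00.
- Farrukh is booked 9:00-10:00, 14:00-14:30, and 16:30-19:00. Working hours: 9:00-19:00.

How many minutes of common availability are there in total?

120 minutes

Farrukh free within 09:00–19:00: 10:00–14:00, 14:30–16:30.
Anders ∩ Uma: 10:30–11:30, 15:30–17:00, 18:00–19:00.
Anders ∩ Uma ∩ Farrukh: 10:30–11:30, 15:30–16:30.
Total common minutes: 60 + 60 = 120.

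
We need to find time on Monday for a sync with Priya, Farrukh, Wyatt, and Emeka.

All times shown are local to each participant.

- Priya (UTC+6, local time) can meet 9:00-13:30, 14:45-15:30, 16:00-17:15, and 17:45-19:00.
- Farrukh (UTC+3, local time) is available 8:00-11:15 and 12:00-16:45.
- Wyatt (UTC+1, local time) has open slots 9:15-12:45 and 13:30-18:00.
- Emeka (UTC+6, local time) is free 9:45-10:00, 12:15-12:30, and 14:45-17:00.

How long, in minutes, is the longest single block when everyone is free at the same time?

60 minutes

Priya → UTC: 03:00–07:30, 08:45–09:30, 10:00–11:15, 11:45–13:00.
Farrukh → UTC: 05:00–08:15, 09:00–13:45.
Wyatt → UTC: 08:15–11:45, 12:30–17:00.
Emeka → UTC: 03:45–04:00, 06:15–06:30, 08:45–11:00.
Priya ∩ Farrukh: 05:00–07:30, 09:00–09:30, 10:00–11:15, 11:45–13:00.
Priya ∩ Farrukh ∩ Wyatt: 09:00–09:30, 10:00–11:15, 12:30–13:00.
Priya ∩ Farrukh ∩ Wyatt ∩ Emeka: 09:00–09:30, 10:00–11:00.
Common window lengths: 30, 60 min; longest is 60.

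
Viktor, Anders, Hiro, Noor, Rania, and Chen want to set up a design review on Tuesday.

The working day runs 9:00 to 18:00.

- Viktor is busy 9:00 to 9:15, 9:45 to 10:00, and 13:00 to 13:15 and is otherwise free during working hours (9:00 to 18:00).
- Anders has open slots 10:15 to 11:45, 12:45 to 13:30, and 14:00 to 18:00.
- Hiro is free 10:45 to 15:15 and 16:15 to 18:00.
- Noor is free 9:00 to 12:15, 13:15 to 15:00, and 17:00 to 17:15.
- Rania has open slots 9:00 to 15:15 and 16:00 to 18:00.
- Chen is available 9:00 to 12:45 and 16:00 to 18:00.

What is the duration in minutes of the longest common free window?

Viktor free within 09:00–18:00: 09:15–09:45, 10:00–13:00, 13:15–18:00.
Viktor ∩ Anders: 10:15–11:45, 12:45–13:00, 13:15–13:30, 14:00–18:00.
Viktor ∩ Anders ∩ Hiro: 10:45–11:45, 12:45–13:00, 13:15–13:30, 14:00–15:15, 16:15–18:00.
Viktor ∩ Anders ∩ Hiro ∩ Noor: 10:45–11:45, 13:15–13:30, 14:00–15:00, 17:00–17:15.
Viktor ∩ Anders ∩ Hiro ∩ Noor ∩ Rania: 10:45–11:45, 13:15–13:30, 14:00–15:00, 17:00–17:15.
Viktor ∩ Anders ∩ Hiro ∩ Noor ∩ Rania ∩ Chen: 10:45–11:45, 17:00–17:15.
Common window lengths: 60, 15 min; longest is 60.

60 minutes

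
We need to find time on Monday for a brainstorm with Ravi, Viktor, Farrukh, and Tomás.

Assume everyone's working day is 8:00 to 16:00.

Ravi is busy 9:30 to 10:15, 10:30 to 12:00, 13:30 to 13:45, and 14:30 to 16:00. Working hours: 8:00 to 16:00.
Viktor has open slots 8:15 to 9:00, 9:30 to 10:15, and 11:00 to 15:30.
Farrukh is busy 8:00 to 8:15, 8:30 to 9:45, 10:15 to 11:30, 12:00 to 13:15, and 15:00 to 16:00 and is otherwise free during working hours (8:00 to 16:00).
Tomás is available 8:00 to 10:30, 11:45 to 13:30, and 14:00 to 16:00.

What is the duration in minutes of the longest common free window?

30 minutes

Ravi free within 08:00–16:00: 08:00–09:30, 10:15–10:30, 12:00–13:30, 13:45–14:30.
Farrukh free within 08:00–16:00: 08:15–08:30, 09:45–10:15, 11:30–12:00, 13:15–15:00.
Ravi ∩ Viktor: 08:15–09:00, 12:00–13:30, 13:45–14:30.
Ravi ∩ Viktor ∩ Farrukh: 08:15–08:30, 13:15–13:30, 13:45–14:30.
Ravi ∩ Viktor ∩ Farrukh ∩ Tomás: 08:15–08:30, 13:15–13:30, 14:00–14:30.
Common window lengths: 15, 15, 30 min; longest is 30.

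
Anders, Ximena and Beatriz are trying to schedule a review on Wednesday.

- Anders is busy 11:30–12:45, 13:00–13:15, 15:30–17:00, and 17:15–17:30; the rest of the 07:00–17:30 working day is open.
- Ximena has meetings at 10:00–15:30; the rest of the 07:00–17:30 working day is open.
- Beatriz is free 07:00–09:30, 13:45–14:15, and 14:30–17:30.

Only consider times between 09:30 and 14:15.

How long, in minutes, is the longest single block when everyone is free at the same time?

0 minutes

Anders free within 07:00–17:30: 07:00–11:30, 12:45–13:00, 13:15–15:30, 17:00–17:15.
Ximena free within 07:00–17:30: 07:00–10:00, 15:30–17:30.
Anders ∩ Ximena: 07:00–10:00, 17:00–17:15.
Anders ∩ Ximena ∩ Beatriz: 07:00–09:30, 17:00–17:15.
Restricted to 09:30–14:15: (none).
No common window.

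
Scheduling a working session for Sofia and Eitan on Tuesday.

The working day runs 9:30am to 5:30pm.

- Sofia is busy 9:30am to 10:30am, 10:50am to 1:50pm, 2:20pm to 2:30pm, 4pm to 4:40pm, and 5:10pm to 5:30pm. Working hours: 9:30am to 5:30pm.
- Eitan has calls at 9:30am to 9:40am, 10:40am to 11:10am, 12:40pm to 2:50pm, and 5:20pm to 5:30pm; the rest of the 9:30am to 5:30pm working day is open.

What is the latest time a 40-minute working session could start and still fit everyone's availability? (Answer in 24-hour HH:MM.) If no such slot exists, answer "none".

15:20

Sofia free within 09:30–17:30: 10:30–10:50, 13:50–14:20, 14:30–16:00, 16:40–17:10.
Eitan free within 09:30–17:30: 09:40–10:40, 11:10–12:40, 14:50–17:20.
Sofia ∩ Eitan: 10:30–10:40, 14:50–16:00, 16:40–17:10.
Windows ≥ 40 min: 14:50–16:00.
Latest start in the last window 14:50–16:00 is 16:00 − 40 min = 15:20.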